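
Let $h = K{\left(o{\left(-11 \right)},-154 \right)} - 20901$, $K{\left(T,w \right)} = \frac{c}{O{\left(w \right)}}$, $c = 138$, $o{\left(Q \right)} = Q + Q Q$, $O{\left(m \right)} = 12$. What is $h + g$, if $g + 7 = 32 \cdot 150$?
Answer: $- \frac{32193}{2} \approx -16097.0$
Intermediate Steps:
$o{\left(Q \right)} = Q + Q^{2}$
$g = 4793$ ($g = -7 + 32 \cdot 150 = -7 + 4800 = 4793$)
$K{\left(T,w \right)} = \frac{23}{2}$ ($K{\left(T,w \right)} = \frac{138}{12} = 138 \cdot \frac{1}{12} = \frac{23}{2}$)
$h = - \frac{41779}{2}$ ($h = \frac{23}{2} - 20901 = - \frac{41779}{2} \approx -20890.0$)
$h + g = - \frac{41779}{2} + 4793 = - \frac{32193}{2}$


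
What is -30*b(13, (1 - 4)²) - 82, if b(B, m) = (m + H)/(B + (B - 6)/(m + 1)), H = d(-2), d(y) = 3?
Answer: -14834/137 ≈ -108.28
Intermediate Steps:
H = 3
b(B, m) = (3 + m)/(B + (-6 + B)/(1 + m)) (b(B, m) = (m + 3)/(B + (B - 6)/(m + 1)) = (3 + m)/(B + (-6 + B)/(1 + m)))
-30*b(13, (1 - 4)²) - 82 = -30*(3 + ((1 - 4)²)² + 4*(1 - 4)²)/(-6 + 2*13 + 13*(1 - 4)²) - 82 = -30*(3 + ((-3)²)² + 4*(-3)²)/(-6 + 26 + 13*(-3)²) - 82 = -30*(3 + 9² + 4*9)/(-6 + 26 + 13*9) - 82 = -30*(3 + 81 + 36)/(-6 + 26 + 117) - 82 = -30*120/137 - 82 = -3600/137 - 82 = -14834/137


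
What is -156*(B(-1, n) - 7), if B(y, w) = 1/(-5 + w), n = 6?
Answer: 936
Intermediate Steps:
-156*(B(-1, n) - 7) = -156*(1/(-5 + 6) - 7) = -156*(1/1 - 7) = -156*(1 - 7) = -156*(-6) = 936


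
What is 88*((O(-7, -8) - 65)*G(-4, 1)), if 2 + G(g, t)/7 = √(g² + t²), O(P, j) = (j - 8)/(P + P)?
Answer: 78672 - 39336*√17 ≈ -83515.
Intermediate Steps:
O(P, j) = (-8 + j)/(2*P) (O(P, j) = (-8 + j)/((2*P)) = (-8 + j)*(1/(2*P)) = (-8 + j)/(2*P))
G(g, t) = -14 + 7*√(g² + t²)
88*((O(-7, -8) - 65)*G(-4, 1)) = 88*(((½)*(-8 - 8)/(-7) - 65)*(-14 + 7*√((-4)² + 1²))) = 88*(((½)*(-⅐)*(-16) - 65)*(-14 + 7*√(16 + 1))) = 88*((8/7 - 65)*(-14 + 7*√17)) = 88*(-447*(-14 + 7*√17)/7) = 88*(894 - 447*√17) = 78672 - 39336*√17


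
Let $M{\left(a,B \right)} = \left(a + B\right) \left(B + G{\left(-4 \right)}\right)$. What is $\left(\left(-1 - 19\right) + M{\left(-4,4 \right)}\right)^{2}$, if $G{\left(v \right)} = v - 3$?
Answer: $400$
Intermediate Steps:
$G{\left(v \right)} = -3 + v$
$M{\left(a,B \right)} = \left(-7 + B\right) \left(B + a\right)$ ($M{\left(a,B \right)} = \left(a + B\right) \left(B - 7\right) = \left(B + a\right) \left(B - 7\right) = \left(B + a\right) \left(-7 + B\right) = \left(-7 + B\right) \left(B + a\right)$)
$\left(\left(-1 - 19\right) + M{\left(-4,4 \right)}\right)^{2} = \left(\left(-1 - 19\right) + \left(4^{2} - 28 - -28 + 4 \left(-4\right)\right)\right)^{2} = \left(-20 + \left(16 - 28 + 28 - 16\right)\right)^{2} = \left(-20 + 0\right)^{2} = \left(-20\right)^{2} = 400$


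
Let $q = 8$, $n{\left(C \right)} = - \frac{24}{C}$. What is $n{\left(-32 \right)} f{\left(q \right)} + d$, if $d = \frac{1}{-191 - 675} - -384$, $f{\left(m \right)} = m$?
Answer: $\frac{337739}{866} \approx 390.0$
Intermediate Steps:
$d = \frac{332543}{866}$ ($d = \frac{1}{-866} + 384 = - \frac{1}{866} + 384 = \frac{332543}{866} \approx 384.0$)
$n{\left(-32 \right)} f{\left(q \right)} + d = - \frac{24}{-32} \cdot 8 + \frac{332543}{866} = \left(-24\right) \left(- \frac{1}{32}\right) 8 + \frac{332543}{866} = \frac{3}{4} \cdot 8 + \frac{332543}{866} = 6 + \frac{332543}{866} = \frac{337739}{866}$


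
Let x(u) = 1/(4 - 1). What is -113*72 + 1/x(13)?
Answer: -8133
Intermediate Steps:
x(u) = 1/3
-113*72 + 1/x(13) = -113*72 + 1/(1/3) = -8136 + 3 = -8133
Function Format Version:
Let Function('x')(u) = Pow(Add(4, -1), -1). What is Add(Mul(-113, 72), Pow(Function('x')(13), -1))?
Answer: -8133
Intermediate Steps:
Function('x')(u) = Rational(1, 3) (Function('x')(u) = Pow(3, -1) = Rational(1, 3))
Add(Mul(-113, 72), Pow(Function('x')(13), -1)) = Add(Mul(-113, 72), Pow(Rational(1, 3), -1)) = Add(-8136, 3) = -8133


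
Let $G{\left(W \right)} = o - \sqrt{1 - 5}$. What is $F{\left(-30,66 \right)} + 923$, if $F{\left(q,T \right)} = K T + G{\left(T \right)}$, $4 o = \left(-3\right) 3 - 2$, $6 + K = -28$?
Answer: $- \frac{5295}{4} - 2 i \approx -1323.8 - 2.0 i$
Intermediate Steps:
$K = -34$ ($K = -6 - 28 = -34$)
$o = - \frac{11}{4}$ ($o = \frac{\left(-3\right) 3 - 2}{4} = \frac{-9 - 2}{4} = \frac{1}{4} \left(-11\right) = - \frac{11}{4} \approx -2.75$)
$G{\left(W \right)} = - \frac{11}{4} - 2 i$ ($G{\left(W \right)} = - \frac{11}{4} - \sqrt{1 - 5} = - \frac{11}{4} - \sqrt{-4} = - \frac{11}{4} - 2 i$)
$F{\left(q,T \right)} = - \frac{11}{4} - 34 T - 2 i$ ($F{\left(q,T \right)} = - 34 T - \left(\frac{11}{4} + 2 i\right) = - \frac{11}{4} - 34 T - 2 i$)
$F{\left(-30,66 \right)} + 923 = \left(- \frac{11}{4} - 2244 - 2 i\right) + 923 = \left(- \frac{8987}{4} - 2 i\right) + 923 = - \frac{5295}{4} - 2 i$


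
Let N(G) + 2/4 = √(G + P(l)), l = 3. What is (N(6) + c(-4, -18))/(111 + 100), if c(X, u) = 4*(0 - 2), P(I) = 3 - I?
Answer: -17/422 + √6/211 ≈ -0.028675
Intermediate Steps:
c(X, u) = -8 (c(X, u) = 4*(-2) = -8)
N(G) = -½ + √G (N(G) = -½ + √(G + (3 - 1*3)) = -½ + √(G + (3 - 3)) = -½ + √(G + 0) = -½ + √G)
(N(6) + c(-4, -18))/(111 + 100) = ((-½ + √6) - 8)/(111 + 100) = (-17/2 + √6)/211 = (-17/2 + √6)*(1/211) = -17/422 + √6/211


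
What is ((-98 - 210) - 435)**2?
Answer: 552049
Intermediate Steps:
((-98 - 210) - 435)**2 = (-308 - 435)**2 = (-743)**2 = 552049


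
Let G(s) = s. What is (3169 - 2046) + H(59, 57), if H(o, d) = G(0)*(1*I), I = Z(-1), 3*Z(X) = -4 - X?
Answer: 1123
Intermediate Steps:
Z(X) = -4/3 - X/3 (Z(X) = (-4 - X)/3 = -4/3 - X/3)
I = -1 (I = -4/3 - ⅓*(-1) = -4/3 + ⅓ = -1)
H(o, d) = 0 (H(o, d) = 0*(1*(-1)) = 0*(-1) = 0)
(3169 - 2046) + H(59, 57) = (3169 - 2046) + 0 = 1123 + 0 = 1123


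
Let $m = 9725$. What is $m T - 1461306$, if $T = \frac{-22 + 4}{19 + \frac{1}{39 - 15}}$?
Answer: $- \frac{672018042}{457} \approx -1.4705 \cdot 10^{6}$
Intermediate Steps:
$T = - \frac{432}{457}$ ($T = - \frac{18}{19 + \frac{1}{24}} = - \frac{18}{\frac{457}{24}} = \left(-18\right) \frac{24}{457} = - \frac{432}{457} \approx -0.9453$)
$m T - 1461306 = 9725 \left(- \frac{432}{457}\right) - 1461306 = - \frac{4201200}{457} - 1461306 = - \frac{672018042}{457}$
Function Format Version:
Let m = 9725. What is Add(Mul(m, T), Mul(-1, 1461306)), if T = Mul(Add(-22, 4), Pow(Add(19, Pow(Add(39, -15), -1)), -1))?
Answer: Rational(-672018042, 457) ≈ -1.4705e+6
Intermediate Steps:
T = Rational(-432, 457) (T = Mul(-18, Pow(Add(19, Pow(24, -1)), -1)) = Mul(-18, Pow(Add(19, Rational(1, 24)), -1)) = Mul(-18, Pow(Rational(457, 24), -1)) = Mul(-18, Rational(24, 457)) = Rational(-432, 457) ≈ -0.94530)
Add(Mul(m, T), Mul(-1, 1461306)) = Add(Mul(9725, Rational(-432, 457)), Mul(-1, 1461306)) = Add(Rational(-4201200, 457), -1461306) = Rational(-672018042, 457)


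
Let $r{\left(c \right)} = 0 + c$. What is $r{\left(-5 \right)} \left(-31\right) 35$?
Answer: $5425$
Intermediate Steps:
$r{\left(c \right)} = c$
$r{\left(-5 \right)} \left(-31\right) 35 = \left(-5\right) \left(-31\right) 35 = 155 \cdot 35 = 5425$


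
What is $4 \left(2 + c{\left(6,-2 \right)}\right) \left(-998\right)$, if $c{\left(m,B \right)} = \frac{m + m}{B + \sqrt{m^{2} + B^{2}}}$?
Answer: $- \frac{31936}{3} - \frac{7984 \sqrt{10}}{3} \approx -19061.0$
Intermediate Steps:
$c{\left(m,B \right)} = \frac{2 m}{B + \sqrt{B^{2} + m^{2}}}$
$4 \left(2 + c{\left(6,-2 \right)}\right) \left(-998\right) = 4 \left(2 + 2 \cdot 6 \frac{1}{-2 + \sqrt{\left(-2\right)^{2} + 6^{2}}}\right) \left(-998\right) = 4 \left(2 + 2 \cdot 6 \frac{1}{-2 + \sqrt{4 + 36}}\right) \left(-998\right) = 4 \left(2 + 2 \cdot 6 \frac{1}{-2 + \sqrt{40}}\right) \left(-998\right) = 4 \left(2 + 2 \cdot 6 \frac{1}{-2 + 2 \sqrt{10}}\right) \left(-998\right) = 4 \left(2 + \frac{12}{-2 + 2 \sqrt{10}}\right) \left(-998\right) = \left(8 + \frac{48}{-2 + 2 \sqrt{10}}\right) \left(-998\right) = -7984 - \frac{47904}{-2 + 2 \sqrt{10}}$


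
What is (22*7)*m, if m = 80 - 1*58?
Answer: 3388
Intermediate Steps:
m = 22 (m = 80 - 58 = 22)
(22*7)*m = (22*7)*22 = 154*22 = 3388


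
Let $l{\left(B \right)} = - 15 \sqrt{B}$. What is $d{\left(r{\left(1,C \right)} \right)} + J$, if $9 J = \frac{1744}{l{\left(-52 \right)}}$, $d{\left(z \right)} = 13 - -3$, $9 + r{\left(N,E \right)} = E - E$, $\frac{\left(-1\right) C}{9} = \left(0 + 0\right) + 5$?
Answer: $16 + \frac{872 i \sqrt{13}}{1755} \approx 16.0 + 1.7915 i$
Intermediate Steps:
$C = -45$ ($C = - 9 \left(\left(0 + 0\right) + 5\right) = - 9 \left(0 + 5\right) = \left(-9\right) 5 = -45$)
$r{\left(N,E \right)} = -9$ ($r{\left(N,E \right)} = -9 + \left(E - E\right) = -9 + 0 = -9$)
$d{\left(z \right)} = 16$ ($d{\left(z \right)} = 13 + 3 = 16$)
$J = \frac{872 i \sqrt{13}}{1755}$ ($J = \frac{1744 \frac{1}{\left(-15\right) \sqrt{-52}}}{9} = \frac{1744 \frac{1}{\left(-15\right) 2 i \sqrt{13}}}{9} = \frac{1744 \frac{1}{\left(-30\right) i \sqrt{13}}}{9} = \frac{1744 \frac{i \sqrt{13}}{390}}{9} = \frac{\frac{872}{195} i \sqrt{13}}{9} = \frac{872 i \sqrt{13}}{1755} \approx 1.7915 i$)
$d{\left(r{\left(1,C \right)} \right)} + J = 16 + \frac{872 i \sqrt{13}}{1755}$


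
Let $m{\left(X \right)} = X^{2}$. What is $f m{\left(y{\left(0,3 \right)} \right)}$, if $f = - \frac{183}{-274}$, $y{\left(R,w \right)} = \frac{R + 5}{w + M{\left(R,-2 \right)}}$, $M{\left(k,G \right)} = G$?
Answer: $\frac{4575}{274} \approx 16.697$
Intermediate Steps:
$y{\left(R,w \right)} = \frac{5 + R}{-2 + w}$ ($y{\left(R,w \right)} = \frac{R + 5}{w - 2} = \frac{5 + R}{-2 + w}$)
$f = \frac{183}{274}$ ($f = \left(-183\right) \left(- \frac{1}{274}\right) = \frac{183}{274} \approx 0.66788$)
$f m{\left(y{\left(0,3 \right)} \right)} = \frac{183 \left(\frac{5 + 0}{-2 + 3}\right)^{2}}{274} = \frac{183 \left(1^{-1} \cdot 5\right)^{2}}{274} = \frac{183 \left(1 \cdot 5\right)^{2}}{274} = \frac{183 \cdot 5^{2}}{274} = \frac{183}{274} \cdot 25 = \frac{4575}{274}$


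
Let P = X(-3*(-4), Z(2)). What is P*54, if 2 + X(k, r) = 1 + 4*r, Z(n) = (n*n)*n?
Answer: 1674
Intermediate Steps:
Z(n) = n³ (Z(n) = n²*n = n³)
X(k, r) = -1 + 4*r (X(k, r) = -2 + (1 + 4*r) = -1 + 4*r)
P = 31 (P = -1 + 4*2³ = -1 + 4*8 = -1 + 32 = 31)
P*54 = 31*54 = 1674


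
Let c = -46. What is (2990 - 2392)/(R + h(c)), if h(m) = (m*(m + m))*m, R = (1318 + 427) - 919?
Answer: -299/96923 ≈ -0.0030849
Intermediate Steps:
R = 826 (R = 1745 - 919 = 826)
h(m) = 2*m³ (h(m) = (m*(2*m))*m = (2*m²)*m = 2*m³)
(2990 - 2392)/(R + h(c)) = (2990 - 2392)/(826 + 2*(-46)³) = 598/(826 + 2*(-97336)) = 598/(826 - 194672) = 598/(-193846) = 598*(-1/193846) = -299/96923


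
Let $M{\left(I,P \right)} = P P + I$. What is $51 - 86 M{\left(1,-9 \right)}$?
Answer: $-7001$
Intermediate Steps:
$M{\left(I,P \right)} = I + P^{2}$ ($M{\left(I,P \right)} = P^{2} + I = I + P^{2}$)
$51 - 86 M{\left(1,-9 \right)} = 51 - 86 \left(1 + \left(-9\right)^{2}\right) = 51 - 86 \left(1 + 81\right) = 51 - 7052 = -7001$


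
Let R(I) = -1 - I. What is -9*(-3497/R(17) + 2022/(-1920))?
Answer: -556487/320 ≈ -1739.0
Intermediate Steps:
-9*(-3497/R(17) + 2022/(-1920)) = -9*(-3497/(-1 - 1*17) + 2022/(-1920)) = -9*(-3497/(-1 - 17) + 2022*(-1/1920)) = -9*(-3497/(-18) - 337/320) = -9*(-3497*(-1/18) - 337/320) = -9*(3497/18 - 337/320) = -9*556487/2880 = -1*556487/320 = -556487/320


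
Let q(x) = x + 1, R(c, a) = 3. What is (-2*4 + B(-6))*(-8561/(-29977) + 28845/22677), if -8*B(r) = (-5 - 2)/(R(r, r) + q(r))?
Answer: -23823548145/1812769144 ≈ -13.142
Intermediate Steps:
q(x) = 1 + x
B(r) = 7/(8*(4 + r)) (B(r) = -(-5 - 2)/(8*(3 + (1 + r))) = -(-7)/(8*(4 + r)) = 7/(8*(4 + r)))
(-2*4 + B(-6))*(-8561/(-29977) + 28845/22677) = (-2*4 + 7/(8*(4 - 6)))*(-8561/(-29977) + 28845/22677) = (-8 + (7/8)/(-2))*(-8561*(-1/29977) + 28845*(1/22677)) = (-8 + (7/8)*(-1/2))*(8561/29977 + 9615/7559) = (-8 - 7/16)*(352941454/226596143) = -135/16*352941454/226596143 = -23823548145/1812769144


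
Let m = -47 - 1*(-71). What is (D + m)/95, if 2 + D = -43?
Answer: -21/95 ≈ -0.22105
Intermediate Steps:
D = -45 (D = -2 - 43 = -45)
m = 24 (m = -47 + 71 = 24)
(D + m)/95 = (-45 + 24)/95 = -21*1/95 = -21/95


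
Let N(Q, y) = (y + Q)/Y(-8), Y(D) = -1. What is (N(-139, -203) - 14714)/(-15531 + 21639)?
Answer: -3593/1527 ≈ -2.3530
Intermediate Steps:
N(Q, y) = -Q - y (N(Q, y) = (y + Q)/(-1) = (Q + y)*(-1) = -Q - y)
(N(-139, -203) - 14714)/(-15531 + 21639) = ((-1*(-139) - 1*(-203)) - 14714)/(-15531 + 21639) = ((139 + 203) - 14714)/6108 = (342 - 14714)*(1/6108) = -14372*1/6108 = -3593/1527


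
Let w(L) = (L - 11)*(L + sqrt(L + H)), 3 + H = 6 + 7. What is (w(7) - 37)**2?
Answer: 4497 + 520*sqrt(17) ≈ 6641.0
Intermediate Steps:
H = 10 (H = -3 + (6 + 7) = -3 + 13 = 10)
w(L) = (-11 + L)*(L + sqrt(10 + L)) (w(L) = (L - 11)*(L + sqrt(L + 10)) = (-11 + L)*(L + sqrt(10 + L)))
(w(7) - 37)**2 = ((7**2 - 11*7 - 11*sqrt(10 + 7) + 7*sqrt(10 + 7)) - 37)**2 = ((49 - 77 - 11*sqrt(17) + 7*sqrt(17)) - 37)**2 = ((-28 - 4*sqrt(17)) - 37)**2 = (-65 - 4*sqrt(17))**2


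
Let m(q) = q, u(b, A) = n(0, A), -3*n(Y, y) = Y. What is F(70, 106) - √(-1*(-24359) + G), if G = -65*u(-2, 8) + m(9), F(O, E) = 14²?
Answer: 196 - 4*√1523 ≈ 39.897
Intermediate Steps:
n(Y, y) = -Y/3
u(b, A) = 0 (u(b, A) = -⅓*0 = 0)
F(O, E) = 196
G = 9 (G = -65*0 + 9 = 0 + 9 = 9)
F(70, 106) - √(-1*(-24359) + G) = 196 - √(-1*(-24359) + 9) = 196 - √(24359 + 9) = 196 - √24368 = 196 - 4*√1523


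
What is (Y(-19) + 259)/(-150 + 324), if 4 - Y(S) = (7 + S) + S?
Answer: 49/29 ≈ 1.6897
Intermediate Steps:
Y(S) = -3 - 2*S (Y(S) = 4 - ((7 + S) + S) = 4 - (7 + 2*S) = 4 + (-7 - 2*S) = -3 - 2*S)
(Y(-19) + 259)/(-150 + 324) = ((-3 - 2*(-19)) + 259)/(-150 + 324) = ((-3 + 38) + 259)/174 = (35 + 259)*(1/174) = 294*(1/174) = 49/29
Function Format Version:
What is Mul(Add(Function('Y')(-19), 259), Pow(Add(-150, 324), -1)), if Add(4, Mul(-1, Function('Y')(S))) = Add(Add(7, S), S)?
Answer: Rational(49, 29) ≈ 1.6897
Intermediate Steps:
Function('Y')(S) = Add(-3, Mul(-2, S)) (Function('Y')(S) = Add(4, Mul(-1, Add(Add(7, S), S))) = Add(4, Mul(-1, Add(7, Mul(2, S)))) = Add(4, Add(-7, Mul(-2, S))) = Add(-3, Mul(-2, S)))
Mul(Add(Function('Y')(-19), 259), Pow(Add(-150, 324), -1)) = Mul(Add(Add(-3, Mul(-2, -19)), 259), Pow(Add(-150, 324), -1)) = Mul(Add(Add(-3, 38), 259), Pow(174, -1)) = Mul(Add(35, 259), Rational(1, 174)) = Mul(294, Rational(1, 174)) = Rational(49, 29)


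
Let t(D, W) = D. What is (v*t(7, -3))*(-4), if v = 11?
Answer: -308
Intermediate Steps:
(v*t(7, -3))*(-4) = (11*7)*(-4) = 77*(-4) = -308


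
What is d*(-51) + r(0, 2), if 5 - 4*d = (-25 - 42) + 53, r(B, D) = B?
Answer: -969/4 ≈ -242.25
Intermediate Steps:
d = 19/4 (d = 5/4 - ((-25 - 42) + 53)/4 = 5/4 - (-67 + 53)/4 = 5/4 - ¼*(-14) = 5/4 + 7/2 = 19/4 ≈ 4.7500)
d*(-51) + r(0, 2) = (19/4)*(-51) + 0 = -969/4 + 0 = -969/4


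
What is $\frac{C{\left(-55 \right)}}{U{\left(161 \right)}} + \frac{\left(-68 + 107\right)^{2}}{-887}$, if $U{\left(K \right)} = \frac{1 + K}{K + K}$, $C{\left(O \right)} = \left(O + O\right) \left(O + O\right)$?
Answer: $\frac{1727841499}{71847} \approx 24049.0$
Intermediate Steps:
$C{\left(O \right)} = 4 O^{2}$ ($C{\left(O \right)} = 2 O 2 O = 4 O^{2}$)
$U{\left(K \right)} = \frac{1 + K}{2 K}$
$\frac{C{\left(-55 \right)}}{U{\left(161 \right)}} + \frac{\left(-68 + 107\right)^{2}}{-887} = \frac{4 \left(-55\right)^{2}}{\frac{1}{2} \cdot \frac{1}{161} \left(1 + 161\right)} + \frac{\left(-68 + 107\right)^{2}}{-887} = \frac{4 \cdot 3025}{\frac{1}{2} \cdot \frac{1}{161} \cdot 162} + 39^{2} \left(- \frac{1}{887}\right) = \frac{12100}{\frac{81}{161}} + 1521 \left(- \frac{1}{887}\right) = 12100 \cdot \frac{161}{81} - \frac{1521}{887} = \frac{1948100}{81} - \frac{1521}{887} = \frac{1727841499}{71847}$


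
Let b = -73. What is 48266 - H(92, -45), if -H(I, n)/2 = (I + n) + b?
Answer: 48214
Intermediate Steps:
H(I, n) = 146 - 2*I - 2*n (H(I, n) = -2*((I + n) - 73) = -2*(-73 + I + n) = 146 - 2*I - 2*n)
48266 - H(92, -45) = 48266 - (146 - 2*92 - 2*(-45)) = 48266 - (146 - 184 + 90) = 48266 - 1*52 = 48266 - 52 = 48214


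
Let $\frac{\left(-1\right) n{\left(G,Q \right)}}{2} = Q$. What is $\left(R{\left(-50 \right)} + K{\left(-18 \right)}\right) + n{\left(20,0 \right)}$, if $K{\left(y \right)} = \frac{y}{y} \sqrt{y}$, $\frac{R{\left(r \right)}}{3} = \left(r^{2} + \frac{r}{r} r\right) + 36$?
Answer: $7458 + 3 i \sqrt{2} \approx 7458.0 + 4.2426 i$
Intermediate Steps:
$n{\left(G,Q \right)} = - 2 Q$
$R{\left(r \right)} = 108 + 3 r + 3 r^{2}$ ($R{\left(r \right)} = 3 \left(\left(r^{2} + \frac{r}{r} r\right) + 36\right) = 3 \left(\left(r^{2} + 1 r\right) + 36\right) = 3 \left(\left(r^{2} + r\right) + 36\right) = 3 \left(\left(r + r^{2}\right) + 36\right) = 3 \left(36 + r + r^{2}\right) = 108 + 3 r + 3 r^{2}$)
$K{\left(y \right)} = \sqrt{y}$ ($K{\left(y \right)} = 1 \sqrt{y} = \sqrt{y}$)
$\left(R{\left(-50 \right)} + K{\left(-18 \right)}\right) + n{\left(20,0 \right)} = \left(\left(108 + 3 \left(-50\right) + 3 \left(-50\right)^{2}\right) + \sqrt{-18}\right) - 0 = \left(\left(108 - 150 + 3 \cdot 2500\right) + 3 i \sqrt{2}\right) + 0 = \left(\left(108 - 150 + 7500\right) + 3 i \sqrt{2}\right) + 0 = \left(7458 + 3 i \sqrt{2}\right) + 0 = 7458 + 3 i \sqrt{2}$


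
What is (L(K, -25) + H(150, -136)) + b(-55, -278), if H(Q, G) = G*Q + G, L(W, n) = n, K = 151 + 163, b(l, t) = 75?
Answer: -20486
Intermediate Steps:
K = 314
H(Q, G) = G + G*Q
(L(K, -25) + H(150, -136)) + b(-55, -278) = (-25 - 136*(1 + 150)) + 75 = (-25 - 136*151) + 75 = (-25 - 20536) + 75 = -20561 + 75 = -20486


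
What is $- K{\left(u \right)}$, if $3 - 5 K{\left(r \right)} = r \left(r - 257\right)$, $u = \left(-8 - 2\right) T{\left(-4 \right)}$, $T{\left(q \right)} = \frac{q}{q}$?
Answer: $\frac{2667}{5} \approx 533.4$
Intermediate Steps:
$T{\left(q \right)} = 1$
$u = -10$ ($u = \left(-8 - 2\right) 1 = \left(-10\right) 1 = -10$)
$K{\left(r \right)} = \frac{3}{5} - \frac{r \left(-257 + r\right)}{5}$ ($K{\left(r \right)} = \frac{3}{5} - \frac{r \left(r - 257\right)}{5} = \frac{3}{5} - \frac{r \left(-257 + r\right)}{5}$)
$- K{\left(u \right)} = - (\frac{3}{5} - \frac{\left(-10\right)^{2}}{5} + \frac{257}{5} \left(-10\right)) = - (\frac{3}{5} - 20 - 514) = \left(-1\right) \left(- \frac{2667}{5}\right) = \frac{2667}{5}$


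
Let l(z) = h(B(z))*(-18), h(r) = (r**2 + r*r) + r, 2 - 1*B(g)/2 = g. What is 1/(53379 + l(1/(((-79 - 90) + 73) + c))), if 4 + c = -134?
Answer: 1521/80199869 ≈ 1.8965e-5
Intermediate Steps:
c = -138 (c = -4 - 134 = -138)
B(g) = 4 - 2*g
h(r) = r + 2*r**2 (h(r) = (r**2 + r**2) + r = 2*r**2 + r = r + 2*r**2)
l(z) = -18*(4 - 2*z)*(9 - 4*z) (l(z) = ((4 - 2*z)*(1 + 2*(4 - 2*z)))*(-18) = ((4 - 2*z)*(1 + (8 - 4*z)))*(-18) = ((4 - 2*z)*(9 - 4*z))*(-18) = -18*(4 - 2*z)*(9 - 4*z))
1/(53379 + l(1/(((-79 - 90) + 73) + c))) = 1/(53379 + (-648 - 144/(((-79 - 90) + 73) - 138)**2 + 612/(((-79 - 90) + 73) - 138))) = 1/(53379 + (-648 - 144/((-169 + 73) - 138)**2 + 612/((-169 + 73) - 138))) = 1/(53379 + (-648 - 144/(-96 - 138)**2 + 612/(-96 - 138))) = 1/(53379 + (-648 - 144*(1/(-234))**2 + 612/(-234))) = 1/(53379 + (-648 - 144*(-1/234)**2 + 612*(-1/234))) = 1/(53379 + (-648 - 144*1/54756 - 34/13)) = 1/(53379 + (-648 - 4/1521 - 34/13)) = 1/(53379 - 989590/1521) = 1/(80199869/1521) = 1521/80199869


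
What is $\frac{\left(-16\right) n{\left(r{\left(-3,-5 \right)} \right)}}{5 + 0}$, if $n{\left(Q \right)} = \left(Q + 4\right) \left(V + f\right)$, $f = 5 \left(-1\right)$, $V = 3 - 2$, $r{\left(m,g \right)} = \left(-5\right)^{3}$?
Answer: $- \frac{7744}{5} \approx -1548.8$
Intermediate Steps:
$r{\left(m,g \right)} = -125$
$V = 1$
$f = -5$
$n{\left(Q \right)} = -16 - 4 Q$ ($n{\left(Q \right)} = \left(Q + 4\right) \left(1 - 5\right) = \left(4 + Q\right) \left(-4\right) = -16 - 4 Q$)
$\frac{\left(-16\right) n{\left(r{\left(-3,-5 \right)} \right)}}{5 + 0} = \frac{\left(-16\right) \left(-16 - -500\right)}{5 + 0} = \frac{\left(-16\right) \left(-16 + 500\right)}{5} = \left(-16\right) 484 \cdot \frac{1}{5} = \left(-7744\right) \frac{1}{5} = - \frac{7744}{5}$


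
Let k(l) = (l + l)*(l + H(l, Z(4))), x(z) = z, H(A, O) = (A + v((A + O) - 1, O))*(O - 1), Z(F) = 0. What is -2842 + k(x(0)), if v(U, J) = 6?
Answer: -2842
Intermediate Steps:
H(A, O) = (-1 + O)*(6 + A) (H(A, O) = (A + 6)*(O - 1) = (6 + A)*(-1 + O) = (-1 + O)*(6 + A))
k(l) = -12*l (k(l) = (l + l)*(l + (-6 - l + 6*0 + l*0)) = (2*l)*(l + (-6 - l + 0 + 0)) = (2*l)*(l + (-6 - l)) = (2*l)*(-6) = -12*l)
-2842 + k(x(0)) = -2842 - 12*0 = -2842 + 0 = -2842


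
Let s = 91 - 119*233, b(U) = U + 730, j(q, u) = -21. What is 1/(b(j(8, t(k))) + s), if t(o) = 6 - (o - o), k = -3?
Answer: -1/26927 ≈ -3.7137e-5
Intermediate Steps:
t(o) = 6 (t(o) = 6 - 1*0 = 6 + 0 = 6)
b(U) = 730 + U
s = -27636 (s = 91 - 27727 = -27636)
1/(b(j(8, t(k))) + s) = 1/((730 - 21) - 27636) = 1/(709 - 27636) = 1/(-26927) = -1/26927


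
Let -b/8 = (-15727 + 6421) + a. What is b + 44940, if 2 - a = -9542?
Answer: 43036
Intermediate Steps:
a = 9544 (a = 2 - 1*(-9542) = 2 + 9542 = 9544)
b = -1904 (b = -8*((-15727 + 6421) + 9544) = -8*(-9306 + 9544) = -8*238 = -1904)
b + 44940 = -1904 + 44940 = 43036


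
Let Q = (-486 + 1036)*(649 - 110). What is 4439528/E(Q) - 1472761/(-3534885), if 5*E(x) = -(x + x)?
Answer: -155185809349/4191666633 ≈ -37.022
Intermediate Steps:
Q = 296450 (Q = 550*539 = 296450)
E(x) = -2*x/5 (E(x) = (-(x + x))/5 = (-2*x)/5 = -2*x/5)
4439528/E(Q) - 1472761/(-3534885) = 4439528/((-⅖*296450)) - 1472761/(-3534885) = 4439528/(-118580) - 1472761*(-1/3534885) = 4439528*(-1/118580) + 1472761/3534885 = -1109882/29645 + 1472761/3534885 = -155185809349/4191666633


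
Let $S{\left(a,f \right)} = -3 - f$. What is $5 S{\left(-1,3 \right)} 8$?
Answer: $-240$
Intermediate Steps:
$5 S{\left(-1,3 \right)} 8 = 5 \left(-3 - 3\right) 8 = 5 \left(-6\right) 8 = \left(-30\right) 8 = -240$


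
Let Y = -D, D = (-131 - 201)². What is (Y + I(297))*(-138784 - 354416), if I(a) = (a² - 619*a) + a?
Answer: 101382685200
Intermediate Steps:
I(a) = a² - 618*a
D = 110224 (D = (-332)² = 110224)
Y = -110224 (Y = -1*110224 = -110224)
(Y + I(297))*(-138784 - 354416) = (-110224 + 297*(-618 + 297))*(-138784 - 354416) = (-110224 + 297*(-321))*(-493200) = (-110224 - 95337)*(-493200) = -205561*(-493200) = 101382685200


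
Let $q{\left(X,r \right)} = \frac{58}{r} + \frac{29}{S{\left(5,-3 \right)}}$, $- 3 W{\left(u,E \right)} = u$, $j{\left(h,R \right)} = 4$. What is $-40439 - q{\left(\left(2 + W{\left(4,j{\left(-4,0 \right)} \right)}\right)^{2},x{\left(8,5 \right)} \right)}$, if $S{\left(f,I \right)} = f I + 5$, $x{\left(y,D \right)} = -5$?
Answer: $- \frac{80849}{2} \approx -40425.0$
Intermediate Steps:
$W{\left(u,E \right)} = - \frac{u}{3}$
$S{\left(f,I \right)} = 5 + I f$ ($S{\left(f,I \right)} = I f + 5 = 5 + I f$)
$q{\left(X,r \right)} = - \frac{29}{10} + \frac{58}{r}$ ($q{\left(X,r \right)} = \frac{58}{r} + \frac{29}{5 - 15} = \frac{58}{r} + \frac{29}{-10} = \frac{58}{r} + 29 \left(- \frac{1}{10}\right) = \frac{58}{r} - \frac{29}{10} = - \frac{29}{10} + \frac{58}{r}$)
$-40439 - q{\left(\left(2 + W{\left(4,j{\left(-4,0 \right)} \right)}\right)^{2},x{\left(8,5 \right)} \right)} = -40439 - \left(- \frac{29}{10} + \frac{58}{-5}\right) = -40439 - \left(- \frac{29}{10} + 58 \left(- \frac{1}{5}\right)\right) = -40439 - \left(- \frac{29}{10} - \frac{58}{5}\right) = -40439 - - \frac{29}{2} = -40439 + \frac{29}{2} = - \frac{80849}{2}$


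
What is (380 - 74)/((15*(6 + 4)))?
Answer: 51/25 ≈ 2.0400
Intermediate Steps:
(380 - 74)/((15*(6 + 4))) = 306/((15*10)) = 306/150 = 306*(1/150) = 51/25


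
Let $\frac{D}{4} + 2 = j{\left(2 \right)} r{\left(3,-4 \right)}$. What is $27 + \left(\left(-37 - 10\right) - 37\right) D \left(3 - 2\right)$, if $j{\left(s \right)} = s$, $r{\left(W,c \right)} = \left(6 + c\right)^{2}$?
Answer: $-1989$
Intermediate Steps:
$D = 24$ ($D = -8 + 4 \cdot 2 \left(6 - 4\right)^{2} = -8 + 4 \cdot 2 \cdot 2^{2} = -8 + 4 \cdot 2 \cdot 4 = -8 + 4 \cdot 8 = -8 + 32 = 24$)
$27 + \left(\left(-37 - 10\right) - 37\right) D \left(3 - 2\right) = 27 + \left(\left(-37 - 10\right) - 37\right) 24 \left(3 - 2\right) = 27 + \left(-47 - 37\right) 24 \cdot 1 = 27 - 2016 = -1989$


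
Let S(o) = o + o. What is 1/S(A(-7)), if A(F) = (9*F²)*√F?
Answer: -I*√7/6174 ≈ -0.00042853*I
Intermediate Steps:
A(F) = 9*F^(5/2)
S(o) = 2*o
1/S(A(-7)) = 1/(2*(9*(-7)^(5/2))) = 1/(2*(9*(49*I*√7))) = 1/(2*(441*I*√7)) = 1/(882*I*√7) = -I*√7/6174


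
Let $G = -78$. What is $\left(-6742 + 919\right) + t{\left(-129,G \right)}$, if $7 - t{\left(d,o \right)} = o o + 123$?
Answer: $-12023$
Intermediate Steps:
$t{\left(d,o \right)} = -116 - o^{2}$ ($t{\left(d,o \right)} = 7 - \left(o o + 123\right) = 7 - \left(o^{2} + 123\right) = 7 - \left(123 + o^{2}\right) = -116 - o^{2}$)
$\left(-6742 + 919\right) + t{\left(-129,G \right)} = \left(-6742 + 919\right) - 6200 = -5823 - 6200 = -12023$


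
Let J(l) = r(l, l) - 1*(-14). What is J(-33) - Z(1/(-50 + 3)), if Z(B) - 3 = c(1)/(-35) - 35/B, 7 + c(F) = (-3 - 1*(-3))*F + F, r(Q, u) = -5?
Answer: -57371/35 ≈ -1639.2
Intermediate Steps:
c(F) = -7 + F (c(F) = -7 + ((-3 - 1*(-3))*F + F) = -7 + ((-3 + 3)*F + F) = -7 + (0*F + F) = -7 + (0 + F) = -7 + F)
Z(B) = 111/35 - 35/B (Z(B) = 3 + ((-7 + 1)/(-35) - 35/B) = 3 + (-6*(-1/35) - 35/B) = 3 + (6/35 - 35/B) = 111/35 - 35/B)
J(l) = 9 (J(l) = -5 - 1*(-14) = -5 + 14 = 9)
J(-33) - Z(1/(-50 + 3)) = 9 - (111/35 - 35/(1/(-50 + 3))) = 9 - (111/35 - 35/(1/(-47))) = 9 - (111/35 - 35/(-1/47)) = 9 - (111/35 - 35*(-47)) = 9 - (111/35 + 1645) = 9 - 1*57686/35 = 9 - 57686/35 = -57371/35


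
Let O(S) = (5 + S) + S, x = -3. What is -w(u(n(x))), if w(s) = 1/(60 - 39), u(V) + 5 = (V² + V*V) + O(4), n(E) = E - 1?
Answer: -1/21 ≈ -0.047619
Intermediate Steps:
O(S) = 5 + 2*S
n(E) = -1 + E
u(V) = 8 + 2*V² (u(V) = -5 + ((V² + V*V) + (5 + 2*4)) = -5 + ((V² + V²) + (5 + 8)) = -5 + (2*V² + 13) = -5 + (13 + 2*V²) = 8 + 2*V²)
w(s) = 1/21
-w(u(n(x))) = -1*1/21 = -1/21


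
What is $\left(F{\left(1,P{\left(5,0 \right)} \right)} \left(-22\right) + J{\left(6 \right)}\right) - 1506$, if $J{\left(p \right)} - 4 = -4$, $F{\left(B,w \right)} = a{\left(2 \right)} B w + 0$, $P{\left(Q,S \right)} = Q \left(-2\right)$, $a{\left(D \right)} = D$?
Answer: $-1066$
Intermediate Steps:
$P{\left(Q,S \right)} = - 2 Q$
$F{\left(B,w \right)} = 2 B w$ ($F{\left(B,w \right)} = 2 B w + 0 = 2 B w$)
$J{\left(p \right)} = 0$ ($J{\left(p \right)} = 4 - 4 = 0$)
$\left(F{\left(1,P{\left(5,0 \right)} \right)} \left(-22\right) + J{\left(6 \right)}\right) - 1506 = \left(2 \cdot 1 \left(\left(-2\right) 5\right) \left(-22\right) + 0\right) - 1506 = \left(2 \cdot 1 \left(-10\right) \left(-22\right) + 0\right) - 1506 = \left(\left(-20\right) \left(-22\right) + 0\right) - 1506 = \left(440 + 0\right) - 1506 = 440 - 1506 = -1066$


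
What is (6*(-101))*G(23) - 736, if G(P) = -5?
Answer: 2294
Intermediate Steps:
(6*(-101))*G(23) - 736 = (6*(-101))*(-5) - 736 = -606*(-5) - 736 = 3030 - 736 = 2294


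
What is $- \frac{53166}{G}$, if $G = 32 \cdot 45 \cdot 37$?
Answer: $- \frac{8861}{8880} \approx -0.99786$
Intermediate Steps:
$G = 53280$ ($G = 1440 \cdot 37 = 53280$)
$- \frac{53166}{G} = - \frac{53166}{53280} = \left(-53166\right) \frac{1}{53280} = - \frac{8861}{8880}$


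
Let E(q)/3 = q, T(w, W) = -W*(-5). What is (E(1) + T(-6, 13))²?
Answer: 4624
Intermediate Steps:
T(w, W) = 5*W
E(q) = 3*q
(E(1) + T(-6, 13))² = (3*1 + 5*13)² = (3 + 65)² = 68² = 4624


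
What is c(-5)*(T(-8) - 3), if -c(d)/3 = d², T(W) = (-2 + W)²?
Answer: -7275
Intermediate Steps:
c(d) = -3*d²
c(-5)*(T(-8) - 3) = (-3*(-5)²)*((-2 - 8)² - 3) = (-3*25)*((-10)² - 3) = -75*(100 - 3) = -75*97 = -7275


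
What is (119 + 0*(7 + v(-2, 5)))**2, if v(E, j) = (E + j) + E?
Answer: 14161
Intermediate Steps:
v(E, j) = j + 2*E
(119 + 0*(7 + v(-2, 5)))**2 = (119 + 0*(7 + (5 + 2*(-2))))**2 = (119 + 0*(7 + (5 - 4)))**2 = (119 + 0*(7 + 1))**2 = (119 + 0*8)**2 = (119 + 0)**2 = 119**2 = 14161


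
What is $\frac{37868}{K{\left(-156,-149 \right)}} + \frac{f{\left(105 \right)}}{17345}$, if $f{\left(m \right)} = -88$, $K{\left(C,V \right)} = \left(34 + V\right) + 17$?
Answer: $- \frac{328414542}{849905} \approx -386.41$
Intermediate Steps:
$K{\left(C,V \right)} = 51 + V$
$\frac{37868}{K{\left(-156,-149 \right)}} + \frac{f{\left(105 \right)}}{17345} = \frac{37868}{51 - 149} - \frac{88}{17345} = \frac{37868}{-98} - \frac{88}{17345} = 37868 \left(- \frac{1}{98}\right) - \frac{88}{17345} = - \frac{18934}{49} - \frac{88}{17345} = - \frac{328414542}{849905}$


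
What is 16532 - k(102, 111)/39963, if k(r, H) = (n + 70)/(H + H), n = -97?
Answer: 16296485131/985754 ≈ 16532.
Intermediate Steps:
k(r, H) = -27/(2*H) (k(r, H) = (-97 + 70)/(H + H) = -27*1/(2*H) = -27/(2*H))
16532 - k(102, 111)/39963 = 16532 - (-27/2/111)/39963 = 16532 - (-27/2*1/111)/39963 = 16532 - (-9)/(74*39963) = 16532 - 1*(-3/985754) = 16532 + 3/985754 = 16296485131/985754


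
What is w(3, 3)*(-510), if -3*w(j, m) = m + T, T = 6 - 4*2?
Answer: 170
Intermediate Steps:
T = -2 (T = 6 - 1*8 = 6 - 8 = -2)
w(j, m) = ⅔ - m/3 (w(j, m) = -(m - 2)/3 = -(-2 + m)/3 = ⅔ - m/3)
w(3, 3)*(-510) = (⅔ - ⅓*3)*(-510) = (⅔ - 1)*(-510) = -⅓*(-510) = 170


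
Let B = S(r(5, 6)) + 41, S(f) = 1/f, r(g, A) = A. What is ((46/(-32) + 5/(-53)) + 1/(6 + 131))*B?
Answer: -43747405/697056 ≈ -62.760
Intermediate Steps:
S(f) = 1/f
B = 247/6 (B = 1/6 + 41 = ⅙ + 41 = 247/6 ≈ 41.167)
((46/(-32) + 5/(-53)) + 1/(6 + 131))*B = ((46/(-32) + 5/(-53)) + 1/(6 + 131))*(247/6) = ((46*(-1/32) + 5*(-1/53)) + 1/137)*(247/6) = ((-23/16 - 5/53) + 1/137)*(247/6) = (-1299/848 + 1/137)*(247/6) = -177115/116176*247/6 = -43747405/697056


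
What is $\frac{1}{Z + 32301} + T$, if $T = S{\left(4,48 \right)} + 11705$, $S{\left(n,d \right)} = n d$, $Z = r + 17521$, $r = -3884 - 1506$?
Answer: $\frac{528607505}{44432} \approx 11897.0$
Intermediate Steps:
$r = -5390$ ($r = -3884 - 1506 = -5390$)
$Z = 12131$ ($Z = -5390 + 17521 = 12131$)
$S{\left(n,d \right)} = d n$
$T = 11897$ ($T = 48 \cdot 4 + 11705 = 192 + 11705 = 11897$)
$\frac{1}{Z + 32301} + T = \frac{1}{12131 + 32301} + 11897 = \frac{1}{44432} + 11897 = \frac{528607505}{44432}$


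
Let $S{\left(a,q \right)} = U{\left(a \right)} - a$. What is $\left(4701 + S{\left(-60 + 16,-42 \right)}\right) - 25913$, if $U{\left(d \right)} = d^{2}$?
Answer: $-19232$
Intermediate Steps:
$S{\left(a,q \right)} = a^{2} - a$
$\left(4701 + S{\left(-60 + 16,-42 \right)}\right) - 25913 = \left(4701 + \left(-60 + 16\right) \left(-1 + \left(-60 + 16\right)\right)\right) - 25913 = \left(4701 - 44 \left(-1 - 44\right)\right) - 25913 = \left(4701 - -1980\right) - 25913 = \left(4701 + 1980\right) - 25913 = 6681 - 25913 = -19232$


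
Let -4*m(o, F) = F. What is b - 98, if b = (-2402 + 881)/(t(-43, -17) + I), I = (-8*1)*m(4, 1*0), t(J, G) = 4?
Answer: -1913/4 ≈ -478.25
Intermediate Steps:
m(o, F) = -F/4
I = 0 (I = (-8*1)*(-0/4) = -(-2)*0 = -8*0 = 0)
b = -1521/4 (b = (-2402 + 881)/(4 + 0) = -1521/4 ≈ -380.25)
b - 98 = -1521/4 - 98 = -1913/4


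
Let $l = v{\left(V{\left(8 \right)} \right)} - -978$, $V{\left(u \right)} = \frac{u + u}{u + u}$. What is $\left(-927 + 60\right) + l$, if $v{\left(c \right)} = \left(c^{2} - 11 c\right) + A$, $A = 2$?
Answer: $103$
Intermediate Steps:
$V{\left(u \right)} = 1$ ($V{\left(u \right)} = \frac{2 u}{2 u} = 2 u \frac{1}{2 u} = 1$)
$v{\left(c \right)} = 2 + c^{2} - 11 c$ ($v{\left(c \right)} = \left(c^{2} - 11 c\right) + 2 = 2 + c^{2} - 11 c$)
$l = 970$ ($l = \left(2 + 1^{2} - 11\right) - -978 = \left(2 + 1 - 11\right) + 978 = -8 + 978 = 970$)
$\left(-927 + 60\right) + l = \left(-927 + 60\right) + 970 = -867 + 970 = 103$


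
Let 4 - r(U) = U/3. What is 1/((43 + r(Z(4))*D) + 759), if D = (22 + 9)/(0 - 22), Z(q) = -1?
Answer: 66/52529 ≈ 0.0012564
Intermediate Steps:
r(U) = 4 - U/3
D = -31/22 (D = 31/(-22) = 31*(-1/22) = -31/22 ≈ -1.4091)
1/((43 + r(Z(4))*D) + 759) = 1/((43 + (4 - ⅓*(-1))*(-31/22)) + 759) = 1/((43 + (4 + ⅓)*(-31/22)) + 759) = 1/((43 + (13/3)*(-31/22)) + 759) = 1/((43 - 403/66) + 759) = 1/(2435/66 + 759) = 1/(52529/66) = 66/52529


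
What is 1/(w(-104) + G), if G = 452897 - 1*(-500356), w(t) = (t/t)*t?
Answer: 1/953149 ≈ 1.0492e-6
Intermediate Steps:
w(t) = t (w(t) = 1*t = t)
G = 953253 (G = 452897 + 500356 = 953253)
1/(w(-104) + G) = 1/(-104 + 953253) = 1/953149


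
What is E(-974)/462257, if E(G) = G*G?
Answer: 948676/462257 ≈ 2.0523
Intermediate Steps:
E(G) = G**2
E(-974)/462257 = (-974)**2/462257 = 948676*(1/462257) = 948676/462257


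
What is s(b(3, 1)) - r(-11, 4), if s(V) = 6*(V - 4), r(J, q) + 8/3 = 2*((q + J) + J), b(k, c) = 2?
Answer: 80/3 ≈ 26.667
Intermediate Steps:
r(J, q) = -8/3 + 2*q + 4*J (r(J, q) = -8/3 + 2*((q + J) + J) = -8/3 + 2*((J + q) + J) = -8/3 + 2*(q + 2*J) = -8/3 + (2*q + 4*J) = -8/3 + 2*q + 4*J)
s(V) = -24 + 6*V (s(V) = 6*(-4 + V) = -24 + 6*V)
s(b(3, 1)) - r(-11, 4) = (-24 + 6*2) - (-8/3 + 2*4 + 4*(-11)) = (-24 + 12) - (-8/3 + 8 - 44) = -12 - 1*(-116/3) = -12 + 116/3 = 80/3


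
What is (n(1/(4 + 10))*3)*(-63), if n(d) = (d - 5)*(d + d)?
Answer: 1863/14 ≈ 133.07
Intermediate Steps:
n(d) = 2*d*(-5 + d) (n(d) = (-5 + d)*(2*d) = 2*d*(-5 + d))
(n(1/(4 + 10))*3)*(-63) = ((2*(-5 + 1/(4 + 10))/(4 + 10))*3)*(-63) = ((2*(-5 + 1/14)/14)*3)*(-63) = ((2*(1/14)*(-5 + 1/14))*3)*(-63) = ((2*(1/14)*(-69/14))*3)*(-63) = -69/98*3*(-63) = -207/98*(-63) = 1863/14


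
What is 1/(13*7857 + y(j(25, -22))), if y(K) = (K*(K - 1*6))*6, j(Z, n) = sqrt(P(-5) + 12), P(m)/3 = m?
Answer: I/(9*(4*sqrt(3) + 11347*I)) ≈ 9.7921e-6 + 5.9788e-9*I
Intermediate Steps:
P(m) = 3*m
j(Z, n) = I*sqrt(3) (j(Z, n) = sqrt(3*(-5) + 12) = sqrt(-15 + 12) = sqrt(-3) = I*sqrt(3))
y(K) = 6*K*(-6 + K) (y(K) = (K*(K - 6))*6 = (K*(-6 + K))*6 = 6*K*(-6 + K))
1/(13*7857 + y(j(25, -22))) = 1/(13*7857 + 6*(I*sqrt(3))*(-6 + I*sqrt(3))) = 1/(102141 + 6*I*sqrt(3)*(-6 + I*sqrt(3)))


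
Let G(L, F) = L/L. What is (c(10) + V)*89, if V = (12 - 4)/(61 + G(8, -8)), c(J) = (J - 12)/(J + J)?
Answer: 801/310 ≈ 2.5839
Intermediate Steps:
G(L, F) = 1
c(J) = (-12 + J)/(2*J) (c(J) = (-12 + J)/((2*J)) = (-12 + J)*(1/(2*J)) = (-12 + J)/(2*J))
V = 4/31 (V = (12 - 4)/(61 + 1) = 8/62 = 8*(1/62) = 4/31 ≈ 0.12903)
(c(10) + V)*89 = ((½)*(-12 + 10)/10 + 4/31)*89 = ((½)*(⅒)*(-2) + 4/31)*89 = (-⅒ + 4/31)*89 = (9/310)*89 = 801/310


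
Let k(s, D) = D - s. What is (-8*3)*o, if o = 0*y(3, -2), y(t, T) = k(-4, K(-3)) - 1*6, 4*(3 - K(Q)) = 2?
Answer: 0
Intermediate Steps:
K(Q) = 5/2 (K(Q) = 3 - 1/4*2 = 3 - 1/2 = 5/2)
y(t, T) = 1/2 (y(t, T) = (5/2 - 1*(-4)) - 1*6 = (5/2 + 4) - 6 = 13/2 - 6 = 1/2)
o = 0 (o = 0*(1/2) = 0)
(-8*3)*o = -8*3*0 = -24*0 = 0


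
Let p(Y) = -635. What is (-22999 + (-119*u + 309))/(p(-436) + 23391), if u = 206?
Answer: -11801/5689 ≈ -2.0744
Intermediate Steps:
(-22999 + (-119*u + 309))/(p(-436) + 23391) = (-22999 + (-119*206 + 309))/(-635 + 23391) = (-22999 + (-24514 + 309))/22756 = (-22999 - 24205)*(1/22756) = -47204*1/22756 = -11801/5689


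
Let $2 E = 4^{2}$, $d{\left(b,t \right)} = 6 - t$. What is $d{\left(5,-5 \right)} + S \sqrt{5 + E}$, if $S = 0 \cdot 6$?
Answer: $11$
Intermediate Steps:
$E = 8$ ($E = \frac{4^{2}}{2} = \frac{1}{2} \cdot 16 = 8$)
$S = 0$
$d{\left(5,-5 \right)} + S \sqrt{5 + E} = \left(6 - -5\right) + 0 \sqrt{5 + 8} = \left(6 + 5\right) + 0 \sqrt{13} = 11 + 0 = 11$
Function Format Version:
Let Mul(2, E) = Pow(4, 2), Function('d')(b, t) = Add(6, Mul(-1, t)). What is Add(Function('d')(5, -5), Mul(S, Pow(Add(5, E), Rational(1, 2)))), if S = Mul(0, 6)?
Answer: 11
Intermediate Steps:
E = 8 (E = Mul(Rational(1, 2), Pow(4, 2)) = Mul(Rational(1, 2), 16) = 8)
S = 0
Add(Function('d')(5, -5), Mul(S, Pow(Add(5, E), Rational(1, 2)))) = Add(Add(6, Mul(-1, -5)), Mul(0, Pow(Add(5, 8), Rational(1, 2)))) = Add(Add(6, 5), Mul(0, Pow(13, Rational(1, 2)))) = Add(11, 0) = 11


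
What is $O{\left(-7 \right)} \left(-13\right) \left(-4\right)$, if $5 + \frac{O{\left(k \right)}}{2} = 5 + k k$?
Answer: $5096$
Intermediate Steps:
$O{\left(k \right)} = 2 k^{2}$ ($O{\left(k \right)} = -10 + 2 \left(5 + k k\right) = -10 + 2 \left(5 + k^{2}\right) = -10 + \left(10 + 2 k^{2}\right) = 2 k^{2}$)
$O{\left(-7 \right)} \left(-13\right) \left(-4\right) = 2 \left(-7\right)^{2} \left(-13\right) \left(-4\right) = 2 \cdot 49 \left(-13\right) \left(-4\right) = 98 \left(-13\right) \left(-4\right) = \left(-1274\right) \left(-4\right) = 5096$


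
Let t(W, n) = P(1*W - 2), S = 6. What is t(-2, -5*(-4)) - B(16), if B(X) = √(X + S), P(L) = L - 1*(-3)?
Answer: -1 - √22 ≈ -5.6904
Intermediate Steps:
P(L) = 3 + L (P(L) = L + 3 = 3 + L)
t(W, n) = 1 + W (t(W, n) = 3 + (1*W - 2) = 3 + (W - 2) = 3 + (-2 + W) = 1 + W)
B(X) = √(6 + X) (B(X) = √(X + 6) = √(6 + X))
t(-2, -5*(-4)) - B(16) = (1 - 2) - √(6 + 16) = -1 - √22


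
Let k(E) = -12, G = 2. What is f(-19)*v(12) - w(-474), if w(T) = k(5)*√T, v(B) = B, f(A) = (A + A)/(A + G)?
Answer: 456/17 + 12*I*√474 ≈ 26.824 + 261.26*I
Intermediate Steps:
f(A) = 2*A/(2 + A) (f(A) = (A + A)/(A + 2) = (2*A)/(2 + A) = 2*A/(2 + A))
w(T) = -12*√T
f(-19)*v(12) - w(-474) = (2*(-19)/(2 - 19))*12 - (-12)*√(-474) = (2*(-19)/(-17))*12 - (-12)*I*√474 = (2*(-19)*(-1/17))*12 - (-12)*I*√474 = (38/17)*12 + 12*I*√474 = 456/17 + 12*I*√474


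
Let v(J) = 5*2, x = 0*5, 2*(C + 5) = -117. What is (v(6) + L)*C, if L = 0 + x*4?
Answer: -635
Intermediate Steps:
C = -127/2 (C = -5 + (½)*(-117) = -5 - 117/2 = -127/2 ≈ -63.500)
x = 0
v(J) = 10
L = 0 (L = 0 + 0*4 = 0 + 0 = 0)
(v(6) + L)*C = (10 + 0)*(-127/2) = 10*(-127/2) = -635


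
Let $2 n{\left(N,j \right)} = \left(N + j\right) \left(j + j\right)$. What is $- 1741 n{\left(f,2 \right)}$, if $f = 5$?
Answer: $-24374$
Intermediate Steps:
$n{\left(N,j \right)} = j \left(N + j\right)$ ($n{\left(N,j \right)} = \frac{\left(N + j\right) \left(j + j\right)}{2} = \frac{\left(N + j\right) 2 j}{2} = \frac{2 j \left(N + j\right)}{2} = j \left(N + j\right)$)
$- 1741 n{\left(f,2 \right)} = - 1741 \cdot 2 \left(5 + 2\right) = - 1741 \cdot 2 \cdot 7 = \left(-1741\right) 14 = -24374$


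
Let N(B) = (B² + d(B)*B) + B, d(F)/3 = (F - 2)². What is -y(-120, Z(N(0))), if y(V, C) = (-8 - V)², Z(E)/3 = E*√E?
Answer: -12544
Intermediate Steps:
d(F) = 3*(-2 + F)² (d(F) = 3*(F - 2)² = 3*(-2 + F)²)
N(B) = B + B² + 3*B*(-2 + B)² (N(B) = (B² + (3*(-2 + B)²)*B) + B = (B² + 3*B*(-2 + B)²) + B = B + B² + 3*B*(-2 + B)²)
Z(E) = 3*E^(3/2) (Z(E) = 3*(E*√E) = 3*E^(3/2))
-y(-120, Z(N(0))) = -(8 - 120)² = -1*(-112)² = -1*12544 = -12544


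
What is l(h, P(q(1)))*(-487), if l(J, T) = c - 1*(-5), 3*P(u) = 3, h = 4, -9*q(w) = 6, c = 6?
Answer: -5357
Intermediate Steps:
q(w) = -⅔ (q(w) = -⅑*6 = -⅔)
P(u) = 1 (P(u) = (⅓)*3 = 1)
l(J, T) = 11 (l(J, T) = 6 - 1*(-5) = 6 + 5 = 11)
l(h, P(q(1)))*(-487) = 11*(-487) = -5357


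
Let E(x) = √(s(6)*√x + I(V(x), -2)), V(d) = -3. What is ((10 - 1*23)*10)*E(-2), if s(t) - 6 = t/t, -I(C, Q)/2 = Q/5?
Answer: -26*√(20 + 175*I*√2) ≈ -301.14 - 277.78*I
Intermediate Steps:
I(C, Q) = -2*Q/5
s(t) = 7 (s(t) = 6 + t/t = 6 + 1 = 7)
E(x) = √(⅘ + 7*√x) (E(x) = √(7*√x - ⅖*(-2)) = √(7*√x + ⅘) = √(⅘ + 7*√x))
((10 - 1*23)*10)*E(-2) = ((10 - 1*23)*10)*(√(20 + 175*√(-2))/5) = ((10 - 23)*10)*(√(20 + 175*(I*√2))/5) = (-13*10)*(√(20 + 175*I*√2)/5) = -26*√(20 + 175*I*√2)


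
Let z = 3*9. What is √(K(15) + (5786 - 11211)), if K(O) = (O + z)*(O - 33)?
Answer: I*√6181 ≈ 78.619*I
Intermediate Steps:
z = 27
K(O) = (-33 + O)*(27 + O) (K(O) = (O + 27)*(O - 33) = (27 + O)*(-33 + O) = (-33 + O)*(27 + O))
√(K(15) + (5786 - 11211)) = √((-891 + 15² - 6*15) + (5786 - 11211)) = √((-891 + 225 - 90) - 5425) = √(-756 - 5425) = √(-6181) = I*√6181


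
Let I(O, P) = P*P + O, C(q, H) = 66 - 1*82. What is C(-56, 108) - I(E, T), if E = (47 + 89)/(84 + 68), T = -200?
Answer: -760321/19 ≈ -40017.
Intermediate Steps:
C(q, H) = -16 (C(q, H) = 66 - 82 = -16)
E = 17/19 (E = 136/152 = 136*(1/152) = 17/19 ≈ 0.89474)
I(O, P) = O + P² (I(O, P) = P² + O = O + P²)
C(-56, 108) - I(E, T) = -16 - (17/19 + (-200)²) = -16 - (17/19 + 40000) = -16 - 1*760017/19 = -16 - 760017/19 = -760321/19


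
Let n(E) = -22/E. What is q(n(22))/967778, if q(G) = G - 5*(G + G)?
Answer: 9/967778 ≈ 9.2996e-6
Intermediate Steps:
q(G) = -9*G (q(G) = G - 10*G = -9*G)
q(n(22))/967778 = -(-198)/22/967778 = -(-198)/22*(1/967778) = -9*(-1)*(1/967778) = 9*(1/967778) = 9/967778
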